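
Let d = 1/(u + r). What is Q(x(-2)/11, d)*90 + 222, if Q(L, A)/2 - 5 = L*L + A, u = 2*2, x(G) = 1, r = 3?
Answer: 973374/847 ≈ 1149.2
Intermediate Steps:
u = 4
d = ⅐ (d = 1/(4 + 3) = 1/7 = ⅐ ≈ 0.14286)
Q(L, A) = 10 + 2*A + 2*L² (Q(L, A) = 10 + 2*(L*L + A) = 10 + 2*(L² + A) = 10 + 2*(A + L²) = 10 + (2*A + 2*L²) = 10 + 2*A + 2*L²)
Q(x(-2)/11, d)*90 + 222 = (10 + 2*(⅐) + 2*(1/11)²)*90 + 222 = (10 + 2/7 + 2*(1*(1/11))²)*90 + 222 = (10 + 2/7 + 2*(1/11)²)*90 + 222 = (10 + 2/7 + 2*(1/121))*90 + 222 = (10 + 2/7 + 2/121)*90 + 222 = (8726/847)*90 + 222 = 785340/847 + 222 = 973374/847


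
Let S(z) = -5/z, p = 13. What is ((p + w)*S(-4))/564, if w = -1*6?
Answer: 35/2256 ≈ 0.015514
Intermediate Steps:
w = -6
((p + w)*S(-4))/564 = ((13 - 6)*(-5/(-4)))/564 = (7*(-5*(-¼)))*(1/564) = (7*(5/4))*(1/564) = (35/4)*(1/564) = 35/2256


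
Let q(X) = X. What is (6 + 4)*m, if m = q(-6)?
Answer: -60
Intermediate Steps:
m = -6
(6 + 4)*m = (6 + 4)*(-6) = 10*(-6) = -60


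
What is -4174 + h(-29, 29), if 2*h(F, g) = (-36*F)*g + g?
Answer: 21957/2 ≈ 10979.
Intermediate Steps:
h(F, g) = g/2 - 18*F*g (h(F, g) = ((-36*F)*g + g)/2 = (-36*F*g + g)/2 = (g - 36*F*g)/2 = g/2 - 18*F*g)
-4174 + h(-29, 29) = -4174 + (½)*29*(1 - 36*(-29)) = -4174 + (½)*29*(1 + 1044) = -4174 + (½)*29*1045 = -4174 + 30305/2 = 21957/2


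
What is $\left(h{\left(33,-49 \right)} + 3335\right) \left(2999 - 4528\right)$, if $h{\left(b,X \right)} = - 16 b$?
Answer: $-4291903$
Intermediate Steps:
$\left(h{\left(33,-49 \right)} + 3335\right) \left(2999 - 4528\right) = \left(\left(-16\right) 33 + 3335\right) \left(2999 - 4528\right) = \left(-528 + 3335\right) \left(-1529\right) = 2807 \left(-1529\right) = -4291903$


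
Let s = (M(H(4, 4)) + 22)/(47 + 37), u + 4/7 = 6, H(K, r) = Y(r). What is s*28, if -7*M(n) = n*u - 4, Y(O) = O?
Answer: 318/49 ≈ 6.4898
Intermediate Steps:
H(K, r) = r
u = 38/7 (u = -4/7 + 6 = 38/7 ≈ 5.4286)
M(n) = 4/7 - 38*n/49 (M(n) = -(n*(38/7) - 4)/7 = -(38*n/7 - 4)/7 = -(-4 + 38*n/7)/7 = 4/7 - 38*n/49)
s = 159/686 (s = ((4/7 - 38/49*4) + 22)/(47 + 37) = ((4/7 - 152/49) + 22)/84 = (-124/49 + 22)*(1/84) = (954/49)*(1/84) = 159/686 ≈ 0.23178)
s*28 = (159/686)*28 = 318/49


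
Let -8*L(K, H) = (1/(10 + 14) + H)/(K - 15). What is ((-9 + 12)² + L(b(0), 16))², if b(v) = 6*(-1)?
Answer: 27447121/331776 ≈ 82.728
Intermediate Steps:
b(v) = -6
L(K, H) = -(1/24 + H)/(8*(-15 + K)) (L(K, H) = -(1/(10 + 14) + H)/(8*(K - 15)) = -(1/24 + H)/(8*(-15 + K)))
((-9 + 12)² + L(b(0), 16))² = ((-9 + 12)² + (-1 - 24*16)/(192*(-15 - 6)))² = (3² + (1/192)*(-1 - 384)/(-21))² = (9 + (1/192)*(-1/21)*(-385))² = (9 + 55/576)² = (5239/576)² = 27447121/331776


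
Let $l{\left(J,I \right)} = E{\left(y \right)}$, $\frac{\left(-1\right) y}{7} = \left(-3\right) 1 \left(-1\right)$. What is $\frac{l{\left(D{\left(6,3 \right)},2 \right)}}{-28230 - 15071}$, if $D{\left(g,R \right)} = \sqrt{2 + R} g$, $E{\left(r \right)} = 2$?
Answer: $- \frac{2}{43301} \approx -4.6188 \cdot 10^{-5}$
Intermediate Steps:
$y = -21$ ($y = - 7 \left(-3\right) 1 \left(-1\right) = - 7 \left(\left(-3\right) \left(-1\right)\right) = \left(-7\right) 3 = -21$)
$D{\left(g,R \right)} = g \sqrt{2 + R}$
$l{\left(J,I \right)} = 2$
$\frac{l{\left(D{\left(6,3 \right)},2 \right)}}{-28230 - 15071} = \frac{1}{-28230 - 15071} \cdot 2 = \frac{1}{-43301} \cdot 2 = \left(- \frac{1}{43301}\right) 2 = - \frac{2}{43301}$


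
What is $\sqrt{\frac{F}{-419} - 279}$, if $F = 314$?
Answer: $\frac{i \sqrt{49113085}}{419} \approx 16.726 i$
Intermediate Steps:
$\sqrt{\frac{F}{-419} - 279} = \sqrt{\frac{314}{-419} - 279} = \sqrt{314 \left(- \frac{1}{419}\right) - 279} = \sqrt{- \frac{314}{419} - 279} = \sqrt{- \frac{117215}{419}} = \frac{i \sqrt{49113085}}{419}$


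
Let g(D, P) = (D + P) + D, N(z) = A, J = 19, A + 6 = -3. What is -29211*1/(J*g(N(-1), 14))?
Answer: 29211/76 ≈ 384.36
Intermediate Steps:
A = -9 (A = -6 - 3 = -9)
N(z) = -9
g(D, P) = P + 2*D
-29211*1/(J*g(N(-1), 14)) = -29211*1/(19*(14 + 2*(-9))) = -29211*1/(19*(14 - 18)) = -29211/(19*(-4)) = -29211/(-76) = -29211*(-1/76) = 29211/76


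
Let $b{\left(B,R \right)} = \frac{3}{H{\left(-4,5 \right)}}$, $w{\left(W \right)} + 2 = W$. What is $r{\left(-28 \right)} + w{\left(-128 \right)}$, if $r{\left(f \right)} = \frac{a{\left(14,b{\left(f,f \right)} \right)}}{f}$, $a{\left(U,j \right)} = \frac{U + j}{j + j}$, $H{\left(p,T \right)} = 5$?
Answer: $- \frac{21913}{168} \approx -130.43$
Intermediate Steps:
$w{\left(W \right)} = -2 + W$
$b{\left(B,R \right)} = \frac{3}{5}$
$a{\left(U,j \right)} = \frac{U + j}{2 j}$
$r{\left(f \right)} = \frac{73}{6 f}$ ($r{\left(f \right)} = \frac{\frac{1}{2} \frac{1}{\frac{3}{5}} \left(14 + \frac{3}{5}\right)}{f} = \frac{\frac{1}{2} \cdot \frac{5}{3} \cdot \frac{73}{5}}{f} = \frac{73}{6 f}$)
$r{\left(-28 \right)} + w{\left(-128 \right)} = \frac{73}{6 \left(-28\right)} - 130 = \frac{73}{6} \left(- \frac{1}{28}\right) - 130 = - \frac{73}{168} - 130 = - \frac{21913}{168}$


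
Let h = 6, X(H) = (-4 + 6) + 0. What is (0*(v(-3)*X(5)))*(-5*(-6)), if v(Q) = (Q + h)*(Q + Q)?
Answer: 0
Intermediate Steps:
X(H) = 2 (X(H) = 2 + 0 = 2)
v(Q) = 2*Q*(6 + Q) (v(Q) = (Q + 6)*(Q + Q) = (6 + Q)*(2*Q) = 2*Q*(6 + Q))
(0*(v(-3)*X(5)))*(-5*(-6)) = (0*((2*(-3)*(6 - 3))*2))*(-5*(-6)) = (0*((2*(-3)*3)*2))*30 = (0*(-18*2))*30 = (0*(-36))*30 = 0*30 = 0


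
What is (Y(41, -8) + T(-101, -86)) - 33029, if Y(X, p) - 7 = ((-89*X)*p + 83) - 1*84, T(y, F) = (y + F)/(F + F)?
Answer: -658745/172 ≈ -3829.9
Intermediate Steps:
T(y, F) = (F + y)/(2*F) (T(y, F) = (F + y)/((2*F)) = (F + y)*(1/(2*F)) = (F + y)/(2*F))
Y(X, p) = 6 - 89*X*p (Y(X, p) = 7 + (((-89*X)*p + 83) - 1*84) = 7 + ((-89*X*p + 83) - 84) = 7 + ((83 - 89*X*p) - 84) = 7 + (-1 - 89*X*p) = 6 - 89*X*p)
(Y(41, -8) + T(-101, -86)) - 33029 = ((6 - 89*41*(-8)) + (1/2)*(-86 - 101)/(-86)) - 33029 = ((6 + 29192) + (1/2)*(-1/86)*(-187)) - 33029 = (29198 + 187/172) - 33029 = 5022243/172 - 33029 = -658745/172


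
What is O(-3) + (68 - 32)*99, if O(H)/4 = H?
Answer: 3552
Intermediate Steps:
O(H) = 4*H
O(-3) + (68 - 32)*99 = 4*(-3) + (68 - 32)*99 = -12 + 36*99 = -12 + 3564 = 3552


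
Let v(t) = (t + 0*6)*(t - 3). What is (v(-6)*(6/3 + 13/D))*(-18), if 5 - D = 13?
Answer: -729/2 ≈ -364.50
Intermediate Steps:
D = -8 (D = 5 - 1*13 = 5 - 13 = -8)
v(t) = t*(-3 + t) (v(t) = (t + 0)*(-3 + t) = t*(-3 + t))
(v(-6)*(6/3 + 13/D))*(-18) = ((-6*(-3 - 6))*(6/3 + 13/(-8)))*(-18) = ((-6*(-9))*(6*(⅓) + 13*(-⅛)))*(-18) = (54*(2 - 13/8))*(-18) = (54*(3/8))*(-18) = (81/4)*(-18) = -729/2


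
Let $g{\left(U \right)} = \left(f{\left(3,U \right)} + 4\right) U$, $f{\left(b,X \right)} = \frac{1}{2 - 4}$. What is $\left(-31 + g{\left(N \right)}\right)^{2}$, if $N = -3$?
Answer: $\frac{6889}{4} \approx 1722.3$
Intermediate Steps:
$f{\left(b,X \right)} = - \frac{1}{2}$ ($f{\left(b,X \right)} = \frac{1}{-2} = - \frac{1}{2}$)
$g{\left(U \right)} = \frac{7 U}{2}$ ($g{\left(U \right)} = \left(- \frac{1}{2} + 4\right) U = \frac{7 U}{2}$)
$\left(-31 + g{\left(N \right)}\right)^{2} = \left(-31 + \frac{7}{2} \left(-3\right)\right)^{2} = \left(-31 - \frac{21}{2}\right)^{2} = \left(- \frac{83}{2}\right)^{2} = \frac{6889}{4}$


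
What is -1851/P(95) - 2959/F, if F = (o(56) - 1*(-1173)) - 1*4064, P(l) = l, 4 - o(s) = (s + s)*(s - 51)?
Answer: -6099292/327465 ≈ -18.626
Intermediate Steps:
o(s) = 4 - 2*s*(-51 + s) (o(s) = 4 - (s + s)*(s - 51) = 4 - 2*s*(-51 + s))
F = -3447 (F = ((4 - 2*56² + 102*56) - 1*(-1173)) - 1*4064 = ((4 - 2*3136 + 5712) + 1173) - 4064 = ((4 - 6272 + 5712) + 1173) - 4064 = (-556 + 1173) - 4064 = 617 - 4064 = -3447)
-1851/P(95) - 2959/F = -1851/95 - 2959/(-3447) = -1851*1/95 - 2959*(-1/3447) = -1851/95 + 2959/3447 = -6099292/327465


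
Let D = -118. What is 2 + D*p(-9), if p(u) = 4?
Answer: -470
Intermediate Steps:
2 + D*p(-9) = 2 - 118*4 = 2 - 472 = -470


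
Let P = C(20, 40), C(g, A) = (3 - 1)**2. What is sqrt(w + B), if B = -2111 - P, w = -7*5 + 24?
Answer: I*sqrt(2126) ≈ 46.109*I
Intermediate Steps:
w = -11 (w = -35 + 24 = -11)
C(g, A) = 4 (C(g, A) = 2**2 = 4)
P = 4
B = -2115 (B = -2111 - 1*4 = -2111 - 4 = -2115)
sqrt(w + B) = sqrt(-11 - 2115) = sqrt(-2126) = I*sqrt(2126)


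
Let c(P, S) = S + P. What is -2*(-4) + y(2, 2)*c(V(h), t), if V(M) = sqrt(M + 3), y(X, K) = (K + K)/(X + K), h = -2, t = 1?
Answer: 10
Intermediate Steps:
y(X, K) = 2*K/(K + X) (y(X, K) = (2*K)/(K + X) = 2*K/(K + X))
V(M) = sqrt(3 + M)
c(P, S) = P + S
-2*(-4) + y(2, 2)*c(V(h), t) = -2*(-4) + (2*2/(2 + 2))*(sqrt(3 - 2) + 1) = 8 + (2*2/4)*(sqrt(1) + 1) = 8 + (2*2*(1/4))*(1 + 1) = 8 + 1*2 = 8 + 2 = 10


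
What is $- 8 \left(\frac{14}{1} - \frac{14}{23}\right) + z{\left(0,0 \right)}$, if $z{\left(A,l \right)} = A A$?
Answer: $- \frac{2464}{23} \approx -107.13$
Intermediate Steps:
$z{\left(A,l \right)} = A^{2}$
$- 8 \left(\frac{14}{1} - \frac{14}{23}\right) + z{\left(0,0 \right)} = - 8 \left(\frac{14}{1} - \frac{14}{23}\right) + 0^{2} = - 8 \left(14 \cdot 1 - \frac{14}{23}\right) + 0 = - 8 \left(14 - \frac{14}{23}\right) + 0 = \left(-8\right) \frac{308}{23} + 0 = - \frac{2464}{23} + 0 = - \frac{2464}{23}$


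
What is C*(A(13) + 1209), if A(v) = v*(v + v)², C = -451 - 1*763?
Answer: -12136358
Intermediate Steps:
C = -1214 (C = -451 - 763 = -1214)
A(v) = 4*v³ (A(v) = v*(2*v)² = v*(4*v²) = 4*v³)
C*(A(13) + 1209) = -1214*(4*13³ + 1209) = -1214*(4*2197 + 1209) = -1214*(8788 + 1209) = -1214*9997 = -12136358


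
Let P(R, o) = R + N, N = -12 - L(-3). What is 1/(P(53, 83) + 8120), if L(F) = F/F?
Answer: 1/8160 ≈ 0.00012255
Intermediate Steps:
L(F) = 1
N = -13 (N = -12 - 1*1 = -12 - 1 = -13)
P(R, o) = -13 + R (P(R, o) = R - 13 = -13 + R)
1/(P(53, 83) + 8120) = 1/((-13 + 53) + 8120) = 1/(40 + 8120) = 1/8160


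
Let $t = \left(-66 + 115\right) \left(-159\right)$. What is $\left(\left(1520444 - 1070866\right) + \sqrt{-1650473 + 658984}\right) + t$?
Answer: $441787 + i \sqrt{991489} \approx 4.4179 \cdot 10^{5} + 995.74 i$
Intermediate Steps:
$t = -7791$ ($t = 49 \left(-159\right) = -7791$)
$\left(\left(1520444 - 1070866\right) + \sqrt{-1650473 + 658984}\right) + t = \left(\left(1520444 - 1070866\right) + \sqrt{-1650473 + 658984}\right) - 7791 = \left(\left(1520444 - 1070866\right) + \sqrt{-991489}\right) - 7791 = \left(449578 + i \sqrt{991489}\right) - 7791 = 441787 + i \sqrt{991489}$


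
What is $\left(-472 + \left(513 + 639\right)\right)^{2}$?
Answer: $462400$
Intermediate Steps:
$\left(-472 + \left(513 + 639\right)\right)^{2} = \left(-472 + 1152\right)^{2} = 680^{2} = 462400$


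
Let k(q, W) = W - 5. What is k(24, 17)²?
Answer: 144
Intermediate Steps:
k(q, W) = -5 + W
k(24, 17)² = (-5 + 17)² = 12² = 144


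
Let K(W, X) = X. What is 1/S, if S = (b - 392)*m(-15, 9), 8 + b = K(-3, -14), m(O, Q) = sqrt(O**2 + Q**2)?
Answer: -sqrt(34)/42228 ≈ -0.00013808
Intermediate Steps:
b = -22 (b = -8 - 14 = -22)
S = -1242*sqrt(34) (S = (-22 - 392)*sqrt((-15)**2 + 9**2) = -414*sqrt(225 + 81) = -1242*sqrt(34) ≈ -7242.0)
1/S = 1/(-1242*sqrt(34)) = -sqrt(34)/42228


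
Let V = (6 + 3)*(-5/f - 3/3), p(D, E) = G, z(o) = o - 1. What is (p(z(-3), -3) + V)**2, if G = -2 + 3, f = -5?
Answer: 1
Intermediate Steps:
z(o) = -1 + o
G = 1
p(D, E) = 1
V = 0 (V = (6 + 3)*(-5/(-5) - 3/3) = 9*(-5*(-1/5) - 3*1/3) = 9*(1 - 1) = 9*0 = 0)
(p(z(-3), -3) + V)**2 = (1 + 0)**2 = 1**2 = 1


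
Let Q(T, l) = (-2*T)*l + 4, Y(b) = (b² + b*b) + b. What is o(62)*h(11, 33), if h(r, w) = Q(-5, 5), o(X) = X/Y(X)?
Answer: 54/125 ≈ 0.43200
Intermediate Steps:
Y(b) = b + 2*b² (Y(b) = (b² + b²) + b = 2*b² + b = b + 2*b²)
Q(T, l) = 4 - 2*T*l (Q(T, l) = -2*T*l + 4 = 4 - 2*T*l)
o(X) = 1/(1 + 2*X) (o(X) = X/((X*(1 + 2*X))) = X*(1/(X*(1 + 2*X))) = 1/(1 + 2*X))
h(r, w) = 54 (h(r, w) = 4 - 2*(-5)*5 = 4 + 50 = 54)
o(62)*h(11, 33) = 54/(1 + 2*62) = 54/(1 + 124) = 54/125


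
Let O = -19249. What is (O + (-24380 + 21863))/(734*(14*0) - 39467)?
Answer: 21766/39467 ≈ 0.55150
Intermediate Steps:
(O + (-24380 + 21863))/(734*(14*0) - 39467) = (-19249 + (-24380 + 21863))/(734*(14*0) - 39467) = (-19249 - 2517)/(734*0 - 39467) = -21766/(0 - 39467) = -21766/(-39467) = -21766*(-1/39467) = 21766/39467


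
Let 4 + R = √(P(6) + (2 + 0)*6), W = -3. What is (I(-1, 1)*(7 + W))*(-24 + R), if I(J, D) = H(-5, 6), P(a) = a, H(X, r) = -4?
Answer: 448 - 48*√2 ≈ 380.12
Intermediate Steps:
I(J, D) = -4
R = -4 + 3*√2 (R = -4 + √(6 + (2 + 0)*6) = -4 + √(6 + 2*6) = -4 + √(6 + 12) = -4 + √18 = -4 + 3*√2 ≈ 0.24264)
(I(-1, 1)*(7 + W))*(-24 + R) = (-4*(7 - 3))*(-24 + (-4 + 3*√2)) = (-4*4)*(-28 + 3*√2) = -16*(-28 + 3*√2) = 448 - 48*√2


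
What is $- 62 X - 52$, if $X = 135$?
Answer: $-8422$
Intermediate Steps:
$- 62 X - 52 = \left(-62\right) 135 - 52 = -8370 - 52 = -8422$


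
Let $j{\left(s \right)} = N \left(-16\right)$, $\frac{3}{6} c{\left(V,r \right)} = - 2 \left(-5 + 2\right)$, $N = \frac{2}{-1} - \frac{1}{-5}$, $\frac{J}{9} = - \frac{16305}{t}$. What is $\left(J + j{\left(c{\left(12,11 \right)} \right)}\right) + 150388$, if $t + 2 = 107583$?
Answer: $\frac{80909215079}{537905} \approx 1.5042 \cdot 10^{5}$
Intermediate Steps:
$t = 107581$ ($t = -2 + 107583 = 107581$)
$J = - \frac{146745}{107581}$ ($J = 9 \left(- \frac{16305}{107581}\right) = - \frac{146745}{107581} \approx -1.364$)
$N = - \frac{9}{5}$ ($N = 2 \left(-1\right) - - \frac{1}{5} = -2 + \frac{1}{5} = - \frac{9}{5} \approx -1.8$)
$c{\left(V,r \right)} = 12$ ($c{\left(V,r \right)} = 2 \left(- 2 \left(-5 + 2\right)\right) = 2 \left(\left(-2\right) \left(-3\right)\right) = 2 \cdot 6 = 12$)
$j{\left(s \right)} = \frac{144}{5}$ ($j{\left(s \right)} = \left(- \frac{9}{5}\right) \left(-16\right) = \frac{144}{5}$)
$\left(J + j{\left(c{\left(12,11 \right)} \right)}\right) + 150388 = \left(- \frac{146745}{107581} + \frac{144}{5}\right) + 150388 = \frac{14757939}{537905} + 150388 = \frac{80909215079}{537905}$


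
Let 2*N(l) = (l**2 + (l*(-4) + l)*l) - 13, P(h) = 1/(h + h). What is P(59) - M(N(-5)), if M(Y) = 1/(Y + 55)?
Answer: -189/5546 ≈ -0.034079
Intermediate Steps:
P(h) = 1/(2*h)
N(l) = -13/2 - l**2 (N(l) = ((l**2 + (l*(-4) + l)*l) - 13)/2 = ((l**2 + (-4*l + l)*l) - 13)/2 = ((l**2 + (-3*l)*l) - 13)/2 = ((l**2 - 3*l**2) - 13)/2 = (-2*l**2 - 13)/2 = (-13 - 2*l**2)/2 = -13/2 - l**2)
M(Y) = 1/(55 + Y)
P(59) - M(N(-5)) = (1/2)/59 - 1/(55 + (-13/2 - 1*(-5)**2)) = (1/2)*(1/59) - 1/(55 + (-13/2 - 1*25)) = 1/118 - 1/(55 + (-13/2 - 25)) = 1/118 - 1/(55 - 63/2) = 1/118 - 1/47/2 = 1/118 - 1*2/47 = 1/118 - 2/47 = -189/5546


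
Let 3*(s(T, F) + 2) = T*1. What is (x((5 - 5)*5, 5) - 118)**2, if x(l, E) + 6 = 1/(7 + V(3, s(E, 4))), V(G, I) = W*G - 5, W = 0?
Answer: 61009/4 ≈ 15252.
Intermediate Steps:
s(T, F) = -2 + T/3 (s(T, F) = -2 + (T*1)/3 = -2 + T/3)
V(G, I) = -5 (V(G, I) = 0*G - 5 = 0 - 5 = -5)
x(l, E) = -11/2 (x(l, E) = -6 + 1/(7 - 5) = -6 + 1/2 = -11/2)
(x((5 - 5)*5, 5) - 118)**2 = (-11/2 - 118)**2 = (-247/2)**2 = 61009/4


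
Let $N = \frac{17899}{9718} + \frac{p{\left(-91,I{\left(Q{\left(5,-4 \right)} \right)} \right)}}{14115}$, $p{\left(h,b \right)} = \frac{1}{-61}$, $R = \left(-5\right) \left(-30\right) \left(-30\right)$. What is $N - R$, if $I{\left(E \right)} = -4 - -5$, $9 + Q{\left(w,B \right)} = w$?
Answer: $\frac{37668458262767}{8367343770} \approx 4501.8$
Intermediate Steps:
$Q{\left(w,B \right)} = -9 + w$
$I{\left(E \right)} = 1$ ($I{\left(E \right)} = -4 + 5 = 1$)
$R = -4500$ ($R = 150 \left(-30\right) = -4500$)
$p{\left(h,b \right)} = - \frac{1}{61}$
$N = \frac{15411297767}{8367343770}$ ($N = \frac{17899}{9718} - \frac{1}{61 \cdot 14115} = 17899 \cdot \frac{1}{9718} - \frac{1}{861015} = \frac{17899}{9718} - \frac{1}{861015} = \frac{15411297767}{8367343770} \approx 1.8418$)
$N - R = \frac{15411297767}{8367343770} - -4500 = \frac{15411297767}{8367343770} + 4500 = \frac{37668458262767}{8367343770}$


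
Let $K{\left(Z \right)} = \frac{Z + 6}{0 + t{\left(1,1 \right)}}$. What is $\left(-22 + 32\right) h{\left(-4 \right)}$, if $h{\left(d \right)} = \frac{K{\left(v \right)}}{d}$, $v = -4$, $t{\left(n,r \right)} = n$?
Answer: $-5$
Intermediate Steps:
$K{\left(Z \right)} = 6 + Z$ ($K{\left(Z \right)} = \frac{Z + 6}{0 + 1} = \frac{6 + Z}{1} = 1 \left(6 + Z\right) = 6 + Z$)
$h{\left(d \right)} = \frac{2}{d}$ ($h{\left(d \right)} = \frac{6 - 4}{d} = \frac{2}{d}$)
$\left(-22 + 32\right) h{\left(-4 \right)} = \left(-22 + 32\right) \frac{2}{-4} = 10 \cdot 2 \left(- \frac{1}{4}\right) = 10 \left(- \frac{1}{2}\right) = -5$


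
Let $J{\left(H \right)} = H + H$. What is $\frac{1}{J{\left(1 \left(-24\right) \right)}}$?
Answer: $- \frac{1}{48} \approx -0.020833$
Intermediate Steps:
$J{\left(H \right)} = 2 H$
$\frac{1}{J{\left(1 \left(-24\right) \right)}} = \frac{1}{2 \cdot 1 \left(-24\right)} = \frac{1}{2 \left(-24\right)} = \frac{1}{-48} = - \frac{1}{48}$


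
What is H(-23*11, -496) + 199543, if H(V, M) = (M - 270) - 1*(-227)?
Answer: 199004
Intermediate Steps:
H(V, M) = -43 + M (H(V, M) = (-270 + M) + 227 = -43 + M)
H(-23*11, -496) + 199543 = (-43 - 496) + 199543 = -539 + 199543 = 199004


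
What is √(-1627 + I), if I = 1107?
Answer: 2*I*√130 ≈ 22.803*I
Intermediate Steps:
√(-1627 + I) = √(-1627 + 1107) = √(-520) = 2*I*√130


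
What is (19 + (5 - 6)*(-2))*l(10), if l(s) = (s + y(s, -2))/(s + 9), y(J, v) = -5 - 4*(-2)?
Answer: 273/19 ≈ 14.368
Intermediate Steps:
y(J, v) = 3 (y(J, v) = -5 + 8 = 3)
l(s) = (3 + s)/(9 + s) (l(s) = (s + 3)/(s + 9) = (3 + s)/(9 + s))
(19 + (5 - 6)*(-2))*l(10) = (19 + (5 - 6)*(-2))*((3 + 10)/(9 + 10)) = (19 - 1*(-2))*(13/19) = (19 + 2)*((1/19)*13) = 21*(13/19) = 273/19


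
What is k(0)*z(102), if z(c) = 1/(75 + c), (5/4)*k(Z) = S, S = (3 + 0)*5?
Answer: 4/59 ≈ 0.067797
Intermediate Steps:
S = 15 (S = 3*5 = 15)
k(Z) = 12 (k(Z) = (4/5)*15 = 12)
k(0)*z(102) = 12/(75 + 102) = 12/177 = 12*(1/177) = 4/59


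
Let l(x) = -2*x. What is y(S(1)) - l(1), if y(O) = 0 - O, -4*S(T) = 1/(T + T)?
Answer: 17/8 ≈ 2.1250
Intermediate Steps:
S(T) = -1/(8*T) (S(T) = -1/(4*(T + T)) = -1/(2*T)/4 = -1/(8*T))
y(O) = -O
y(S(1)) - l(1) = -(-1)/(8*1) - (-2) = -(-1)/8 - 1*(-2) = -1*(-⅛) + 2 = ⅛ + 2 = 17/8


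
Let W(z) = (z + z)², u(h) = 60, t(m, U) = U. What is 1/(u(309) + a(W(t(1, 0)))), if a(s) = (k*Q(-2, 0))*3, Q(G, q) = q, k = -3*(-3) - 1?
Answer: 1/60 ≈ 0.016667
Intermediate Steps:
k = 8 (k = 9 - 1 = 8)
W(z) = 4*z² (W(z) = (2*z)² = 4*z²)
a(s) = 0 (a(s) = (8*0)*3 = 0*3 = 0)
1/(u(309) + a(W(t(1, 0)))) = 1/(60 + 0) = 1/60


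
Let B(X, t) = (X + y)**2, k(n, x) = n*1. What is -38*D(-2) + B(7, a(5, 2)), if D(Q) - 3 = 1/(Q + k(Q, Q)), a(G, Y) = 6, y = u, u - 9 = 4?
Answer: 591/2 ≈ 295.50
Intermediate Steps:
u = 13 (u = 9 + 4 = 13)
y = 13
k(n, x) = n
D(Q) = 3 + 1/(2*Q) (D(Q) = 3 + 1/(Q + Q) = 3 + 1/(2*Q))
B(X, t) = (13 + X)**2 (B(X, t) = (X + 13)**2 = (13 + X)**2)
-38*D(-2) + B(7, a(5, 2)) = -38*(3 + (1/2)/(-2)) + (13 + 7)**2 = -38*(3 + (1/2)*(-1/2)) + 20**2 = -38*(3 - 1/4) + 400 = -38*11/4 + 400 = -209/2 + 400 = 591/2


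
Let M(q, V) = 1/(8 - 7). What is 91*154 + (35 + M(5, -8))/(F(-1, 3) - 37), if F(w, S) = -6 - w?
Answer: 98092/7 ≈ 14013.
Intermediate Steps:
M(q, V) = 1 (M(q, V) = 1/1 = 1)
91*154 + (35 + M(5, -8))/(F(-1, 3) - 37) = 91*154 + (35 + 1)/((-6 - 1*(-1)) - 37) = 14014 + 36/((-6 + 1) - 37) = 14014 + 36/(-5 - 37) = 14014 + 36/(-42) = 14014 + 36*(-1/42) = 14014 - 6/7 = 98092/7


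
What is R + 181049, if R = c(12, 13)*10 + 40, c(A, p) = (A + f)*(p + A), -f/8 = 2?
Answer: 180089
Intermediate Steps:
f = -16 (f = -8*2 = -16)
c(A, p) = (-16 + A)*(A + p) (c(A, p) = (A - 16)*(p + A) = (-16 + A)*(A + p))
R = -960 (R = (12² - 16*12 - 16*13 + 12*13)*10 + 40 = (144 - 192 - 208 + 156)*10 + 40 = -100*10 + 40 = -1000 + 40 = -960)
R + 181049 = -960 + 181049 = 180089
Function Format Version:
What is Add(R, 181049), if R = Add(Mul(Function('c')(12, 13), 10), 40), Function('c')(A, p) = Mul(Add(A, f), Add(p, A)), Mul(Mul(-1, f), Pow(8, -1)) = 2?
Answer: 180089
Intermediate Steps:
f = -16 (f = Mul(-8, 2) = -16)
Function('c')(A, p) = Mul(Add(-16, A), Add(A, p)) (Function('c')(A, p) = Mul(Add(A, -16), Add(p, A)) = Mul(Add(-16, A), Add(A, p)))
R = -960 (R = Add(Mul(Add(Pow(12, 2), Mul(-16, 12), Mul(-16, 13), Mul(12, 13)), 10), 40) = Add(Mul(Add(144, -192, -208, 156), 10), 40) = Add(Mul(-100, 10), 40) = Add(-1000, 40) = -960)
Add(R, 181049) = Add(-960, 181049) = 180089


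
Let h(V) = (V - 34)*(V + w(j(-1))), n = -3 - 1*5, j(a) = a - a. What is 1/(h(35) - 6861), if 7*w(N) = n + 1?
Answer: -1/6827 ≈ -0.00014648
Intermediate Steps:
j(a) = 0
n = -8 (n = -3 - 5 = -8)
w(N) = -1 (w(N) = (-8 + 1)/7 = (1/7)*(-7) = -1)
h(V) = (-1 + V)*(-34 + V) (h(V) = (V - 34)*(V - 1) = (-34 + V)*(-1 + V) = (-1 + V)*(-34 + V))
1/(h(35) - 6861) = 1/((34 + 35**2 - 35*35) - 6861) = 1/((34 + 1225 - 1225) - 6861) = 1/(34 - 6861) = 1/(-6827) = -1/6827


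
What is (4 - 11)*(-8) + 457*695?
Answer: 317671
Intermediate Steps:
(4 - 11)*(-8) + 457*695 = -7*(-8) + 317615 = 56 + 317615 = 317671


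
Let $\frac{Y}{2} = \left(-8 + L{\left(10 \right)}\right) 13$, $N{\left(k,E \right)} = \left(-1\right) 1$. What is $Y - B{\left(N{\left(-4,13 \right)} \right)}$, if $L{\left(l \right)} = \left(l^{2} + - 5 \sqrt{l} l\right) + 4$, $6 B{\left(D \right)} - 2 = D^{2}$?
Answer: $\frac{4991}{2} - 1300 \sqrt{10} \approx -1615.5$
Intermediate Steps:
$N{\left(k,E \right)} = -1$
$B{\left(D \right)} = \frac{1}{3} + \frac{D^{2}}{6}$
$L{\left(l \right)} = 4 + l^{2} - 5 l^{\frac{3}{2}}$ ($L{\left(l \right)} = \left(l^{2} - 5 l^{\frac{3}{2}}\right) + 4 = 4 + l^{2} - 5 l^{\frac{3}{2}}$)
$Y = 2496 - 1300 \sqrt{10}$ ($Y = 2 \left(-8 + \left(4 + 10^{2} - 5 \cdot 10^{\frac{3}{2}}\right)\right) 13 = 2 \left(-8 + \left(4 + 100 - 5 \cdot 10 \sqrt{10}\right)\right) 13 = 2 \left(-8 + \left(4 + 100 - 50 \sqrt{10}\right)\right) 13 = 2 \left(-8 + \left(104 - 50 \sqrt{10}\right)\right) 13 = 2 \left(96 - 50 \sqrt{10}\right) 13 = 2 \left(1248 - 650 \sqrt{10}\right) = 2496 - 1300 \sqrt{10} \approx -1615.0$)
$Y - B{\left(N{\left(-4,13 \right)} \right)} = \left(2496 - 1300 \sqrt{10}\right) - \left(\frac{1}{3} + \frac{\left(-1\right)^{2}}{6}\right) = \left(2496 - 1300 \sqrt{10}\right) - \left(\frac{1}{3} + \frac{1}{6} \cdot 1\right) = \left(2496 - 1300 \sqrt{10}\right) - \left(\frac{1}{3} + \frac{1}{6}\right) = \left(2496 - 1300 \sqrt{10}\right) - \frac{1}{2} = \frac{4991}{2} - 1300 \sqrt{10}$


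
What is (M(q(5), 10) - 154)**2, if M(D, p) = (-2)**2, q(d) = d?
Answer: 22500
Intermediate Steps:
M(D, p) = 4
(M(q(5), 10) - 154)**2 = (4 - 154)**2 = (-150)**2 = 22500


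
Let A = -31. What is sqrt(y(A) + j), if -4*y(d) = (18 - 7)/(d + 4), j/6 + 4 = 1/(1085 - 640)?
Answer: I*sqrt(1532442495)/8010 ≈ 4.8872*I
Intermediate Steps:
j = -10674/445 (j = -24 + 6/(1085 - 640) = -24 + 6/445 = -10674/445 ≈ -23.987)
y(d) = -11/(4*(4 + d)) (y(d) = -(18 - 7)/(4*(d + 4)) = -11/(4*(4 + d)))
sqrt(y(A) + j) = sqrt(-11/(16 + 4*(-31)) - 10674/445) = sqrt(-11/(16 - 124) - 10674/445) = sqrt(-11/(-108) - 10674/445) = sqrt(-11*(-1/108) - 10674/445) = sqrt(11/108 - 10674/445) = sqrt(-1147897/48060) = I*sqrt(1532442495)/8010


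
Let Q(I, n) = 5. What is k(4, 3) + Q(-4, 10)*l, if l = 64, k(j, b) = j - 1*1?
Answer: 323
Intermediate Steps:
k(j, b) = -1 + j (k(j, b) = j - 1 = -1 + j)
k(4, 3) + Q(-4, 10)*l = (-1 + 4) + 5*64 = 3 + 320 = 323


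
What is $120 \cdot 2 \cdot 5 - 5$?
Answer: $1195$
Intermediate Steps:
$120 \cdot 2 \cdot 5 - 5 = 120 \cdot 10 - 5 = 1200 - 5 = 1195$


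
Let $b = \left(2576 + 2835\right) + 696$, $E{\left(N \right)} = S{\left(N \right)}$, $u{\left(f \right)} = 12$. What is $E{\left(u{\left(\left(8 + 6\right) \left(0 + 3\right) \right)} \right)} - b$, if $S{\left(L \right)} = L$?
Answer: $-6095$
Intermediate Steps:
$E{\left(N \right)} = N$
$b = 6107$ ($b = 5411 + 696 = 6107$)
$E{\left(u{\left(\left(8 + 6\right) \left(0 + 3\right) \right)} \right)} - b = 12 - 6107 = -6095$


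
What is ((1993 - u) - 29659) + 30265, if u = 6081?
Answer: -3482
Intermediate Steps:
((1993 - u) - 29659) + 30265 = ((1993 - 1*6081) - 29659) + 30265 = ((1993 - 6081) - 29659) + 30265 = (-4088 - 29659) + 30265 = -33747 + 30265 = -3482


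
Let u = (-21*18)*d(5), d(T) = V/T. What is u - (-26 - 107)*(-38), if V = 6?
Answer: -27538/5 ≈ -5507.6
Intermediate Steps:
d(T) = 6/T
u = -2268/5 (u = (-21*18)*(6/5) = -2268/5 ≈ -453.60)
u - (-26 - 107)*(-38) = -2268/5 - (-26 - 107)*(-38) = -2268/5 - (-133)*(-38) = -2268/5 - 1*5054 = -2268/5 - 5054 = -27538/5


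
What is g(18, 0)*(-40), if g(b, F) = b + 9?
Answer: -1080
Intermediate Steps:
g(b, F) = 9 + b
g(18, 0)*(-40) = (9 + 18)*(-40) = 27*(-40) = -1080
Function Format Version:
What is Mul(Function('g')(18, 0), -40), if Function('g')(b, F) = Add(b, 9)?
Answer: -1080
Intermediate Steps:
Function('g')(b, F) = Add(9, b)
Mul(Function('g')(18, 0), -40) = Mul(Add(9, 18), -40) = Mul(27, -40) = -1080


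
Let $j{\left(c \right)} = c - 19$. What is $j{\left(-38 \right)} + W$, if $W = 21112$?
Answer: $21055$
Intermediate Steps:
$j{\left(c \right)} = -19 + c$ ($j{\left(c \right)} = c - 19 = -19 + c$)
$j{\left(-38 \right)} + W = \left(-19 - 38\right) + 21112 = -57 + 21112 = 21055$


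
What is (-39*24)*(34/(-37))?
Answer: 31824/37 ≈ 860.11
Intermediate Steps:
(-39*24)*(34/(-37)) = -31824*(-1)/37 = -936*(-34/37) = 31824/37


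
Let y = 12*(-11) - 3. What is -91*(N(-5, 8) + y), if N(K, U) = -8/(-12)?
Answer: 36673/3 ≈ 12224.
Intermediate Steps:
N(K, U) = ⅔ (N(K, U) = -8*(-1/12) = ⅔)
y = -135 (y = -132 - 3 = -135)
-91*(N(-5, 8) + y) = -91*(⅔ - 135) = -91*(-403/3) = 36673/3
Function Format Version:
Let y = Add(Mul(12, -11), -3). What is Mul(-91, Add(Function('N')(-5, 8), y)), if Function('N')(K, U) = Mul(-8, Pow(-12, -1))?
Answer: Rational(36673, 3) ≈ 12224.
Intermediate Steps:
Function('N')(K, U) = Rational(2, 3) (Function('N')(K, U) = Mul(-8, Rational(-1, 12)) = Rational(2, 3))
y = -135 (y = Add(-132, -3) = -135)
Mul(-91, Add(Function('N')(-5, 8), y)) = Mul(-91, Add(Rational(2, 3), -135)) = Mul(-91, Rational(-403, 3)) = Rational(36673, 3)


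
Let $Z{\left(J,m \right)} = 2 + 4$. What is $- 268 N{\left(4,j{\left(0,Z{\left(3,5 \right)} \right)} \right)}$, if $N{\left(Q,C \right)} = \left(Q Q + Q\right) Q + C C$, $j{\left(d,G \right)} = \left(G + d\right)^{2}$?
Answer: $-368768$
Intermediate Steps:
$Z{\left(J,m \right)} = 6$
$N{\left(Q,C \right)} = C^{2} + Q \left(Q + Q^{2}\right)$ ($N{\left(Q,C \right)} = \left(Q^{2} + Q\right) Q + C^{2} = \left(Q + Q^{2}\right) Q + C^{2} = Q \left(Q + Q^{2}\right) + C^{2} = C^{2} + Q \left(Q + Q^{2}\right)$)
$- 268 N{\left(4,j{\left(0,Z{\left(3,5 \right)} \right)} \right)} = - 268 \left(\left(\left(6 + 0\right)^{2}\right)^{2} + 4^{2} + 4^{3}\right) = - 268 \left(\left(6^{2}\right)^{2} + 16 + 64\right) = - 268 \left(36^{2} + 16 + 64\right) = - 268 \left(1296 + 16 + 64\right) = \left(-268\right) 1376 = -368768$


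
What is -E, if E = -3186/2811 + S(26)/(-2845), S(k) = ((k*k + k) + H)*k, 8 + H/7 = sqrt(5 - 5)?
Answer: 18759242/2665765 ≈ 7.0371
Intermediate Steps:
H = -56 (H = -56 + 7*sqrt(5 - 5) = -56 + 7*sqrt(0) = -56 + 7*0 = -56 + 0 = -56)
S(k) = k*(-56 + k + k**2) (S(k) = ((k*k + k) - 56)*k = ((k**2 + k) - 56)*k = ((k + k**2) - 56)*k = (-56 + k + k**2)*k = k*(-56 + k + k**2))
E = -18759242/2665765 (E = -3186/2811 + (26*(-56 + 26 + 26**2))/(-2845) = -3186*1/2811 + (26*(-56 + 26 + 676))*(-1/2845) = -1062/937 + (26*646)*(-1/2845) = -1062/937 + 16796*(-1/2845) = -1062/937 - 16796/2845 = -18759242/2665765 ≈ -7.0371)
-E = -1*(-18759242/2665765) = 18759242/2665765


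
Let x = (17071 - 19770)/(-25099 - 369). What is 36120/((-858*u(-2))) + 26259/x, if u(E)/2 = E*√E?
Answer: 668764212/2699 - 1505*I*√2/286 ≈ 2.4778e+5 - 7.4419*I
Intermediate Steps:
x = 2699/25468 (x = -2699/(-25468) = -2699*(-1/25468) = 2699/25468 ≈ 0.10598)
u(E) = 2*E^(3/2) (u(E) = 2*(E*√E) = 2*E^(3/2))
36120/((-858*u(-2))) + 26259/x = 36120/((-1716*(-2)^(3/2))) + 26259/(2699/25468) = 36120/((-1716*(-2*I*√2))) + 26259*(25468/2699) = 36120/((-(-3432)*I*√2)) + 668764212/2699 = 36120/((3432*I*√2)) + 668764212/2699 = 36120*(-I*√2/6864) + 668764212/2699 = -1505*I*√2/286 + 668764212/2699 = 668764212/2699 - 1505*I*√2/286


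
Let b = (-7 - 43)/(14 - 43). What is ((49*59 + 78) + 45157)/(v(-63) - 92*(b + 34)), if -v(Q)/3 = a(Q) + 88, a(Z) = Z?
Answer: -107358/7499 ≈ -14.316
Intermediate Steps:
b = 50/29 (b = -50/(-29) = -50*(-1/29) = 50/29 ≈ 1.7241)
v(Q) = -264 - 3*Q (v(Q) = -3*(Q + 88) = -3*(88 + Q) = -264 - 3*Q)
((49*59 + 78) + 45157)/(v(-63) - 92*(b + 34)) = ((49*59 + 78) + 45157)/((-264 - 3*(-63)) - 92*(50/29 + 34)) = ((2891 + 78) + 45157)/((-264 + 189) - 92*1036/29) = (2969 + 45157)/(-75 - 95312/29) = 48126/(-97487/29) = 48126*(-29/97487) = -107358/7499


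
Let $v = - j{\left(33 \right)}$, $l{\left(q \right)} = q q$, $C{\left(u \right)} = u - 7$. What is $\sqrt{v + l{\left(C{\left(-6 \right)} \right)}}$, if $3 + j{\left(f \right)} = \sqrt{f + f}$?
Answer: $\sqrt{172 - \sqrt{66}} \approx 12.801$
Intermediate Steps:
$C{\left(u \right)} = -7 + u$
$l{\left(q \right)} = q^{2}$
$j{\left(f \right)} = -3 + \sqrt{2} \sqrt{f}$ ($j{\left(f \right)} = -3 + \sqrt{f + f} = -3 + \sqrt{2 f} = -3 + \sqrt{2} \sqrt{f}$)
$v = 3 - \sqrt{66}$ ($v = - (-3 + \sqrt{2} \sqrt{33}) = - (-3 + \sqrt{66}) = 3 - \sqrt{66} \approx -5.124$)
$\sqrt{v + l{\left(C{\left(-6 \right)} \right)}} = \sqrt{\left(3 - \sqrt{66}\right) + \left(-7 - 6\right)^{2}} = \sqrt{\left(3 - \sqrt{66}\right) + \left(-13\right)^{2}} = \sqrt{\left(3 - \sqrt{66}\right) + 169} = \sqrt{172 - \sqrt{66}}$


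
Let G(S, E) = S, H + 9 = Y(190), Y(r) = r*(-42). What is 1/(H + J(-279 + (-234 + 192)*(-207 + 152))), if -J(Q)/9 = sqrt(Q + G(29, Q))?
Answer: -2663/21219087 + 2*sqrt(515)/7073029 ≈ -0.00011908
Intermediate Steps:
Y(r) = -42*r
H = -7989 (H = -9 - 42*190 = -9 - 7980 = -7989)
J(Q) = -9*sqrt(29 + Q) (J(Q) = -9*sqrt(Q + 29) = -9*sqrt(29 + Q))
1/(H + J(-279 + (-234 + 192)*(-207 + 152))) = 1/(-7989 - 9*sqrt(29 + (-279 + (-234 + 192)*(-207 + 152)))) = 1/(-7989 - 9*sqrt(29 + (-279 - 42*(-55)))) = 1/(-7989 - 9*sqrt(29 + (-279 + 2310))) = 1/(-7989 - 9*sqrt(29 + 2031)) = 1/(-7989 - 18*sqrt(515))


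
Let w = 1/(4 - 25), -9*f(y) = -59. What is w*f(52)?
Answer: -59/189 ≈ -0.31217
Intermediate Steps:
f(y) = 59/9 (f(y) = -1/9*(-59) = 59/9)
w = -1/21 (w = 1/(-21) = -1/21 ≈ -0.047619)
w*f(52) = -1/21*59/9 = -59/189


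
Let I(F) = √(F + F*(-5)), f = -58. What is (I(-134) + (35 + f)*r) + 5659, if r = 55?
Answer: 4394 + 2*√134 ≈ 4417.1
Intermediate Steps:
I(F) = 2*√(-F) (I(F) = √(F - 5*F) = √(-4*F) = 2*√(-F))
(I(-134) + (35 + f)*r) + 5659 = (2*√(-1*(-134)) + (35 - 58)*55) + 5659 = (2*√134 - 23*55) + 5659 = (2*√134 - 1265) + 5659 = (-1265 + 2*√134) + 5659 = 4394 + 2*√134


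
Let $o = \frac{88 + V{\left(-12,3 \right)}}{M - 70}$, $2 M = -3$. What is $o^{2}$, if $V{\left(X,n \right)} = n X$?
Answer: $\frac{64}{121} \approx 0.52893$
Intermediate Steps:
$V{\left(X,n \right)} = X n$
$M = - \frac{3}{2}$ ($M = \frac{1}{2} \left(-3\right) = - \frac{3}{2} \approx -1.5$)
$o = - \frac{8}{11}$ ($o = \frac{88 - 36}{- \frac{3}{2} - 70} = \frac{88 - 36}{- \frac{143}{2}} = 52 \left(- \frac{2}{143}\right) = - \frac{8}{11} \approx -0.72727$)
$o^{2} = \left(- \frac{8}{11}\right)^{2} = \frac{64}{121}$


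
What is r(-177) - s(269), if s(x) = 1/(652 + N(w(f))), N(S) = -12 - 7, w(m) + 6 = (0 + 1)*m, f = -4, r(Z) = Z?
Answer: -112042/633 ≈ -177.00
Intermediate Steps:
w(m) = -6 + m (w(m) = -6 + (0 + 1)*m = -6 + 1*m = -6 + m)
N(S) = -19
s(x) = 1/633 (s(x) = 1/(652 - 19) = 1/633)
r(-177) - s(269) = -177 - 1*1/633 = -177 - 1/633 = -112042/633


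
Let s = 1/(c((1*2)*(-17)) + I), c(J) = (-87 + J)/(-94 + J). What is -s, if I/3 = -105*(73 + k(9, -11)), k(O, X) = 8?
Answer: 128/3265799 ≈ 3.9194e-5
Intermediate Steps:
c(J) = (-87 + J)/(-94 + J)
I = -25515 (I = 3*(-105*(73 + 8)) = 3*(-105*81) = 3*(-8505) = -25515)
s = -128/3265799 (s = 1/((-87 + (1*2)*(-17))/(-94 + (1*2)*(-17)) - 25515) = 1/((-87 + 2*(-17))/(-94 + 2*(-17)) - 25515) = 1/((-87 - 34)/(-94 - 34) - 25515) = 1/(-121/(-128) - 25515) = 1/(-1/128*(-121) - 25515) = 1/(121/128 - 25515) = 1/(-3265799/128) = -128/3265799 ≈ -3.9194e-5)
-s = -1*(-128/3265799) = 128/3265799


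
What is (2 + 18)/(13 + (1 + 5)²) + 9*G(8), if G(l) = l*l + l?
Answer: 31772/49 ≈ 648.41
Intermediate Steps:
G(l) = l + l² (G(l) = l² + l = l + l²)
(2 + 18)/(13 + (1 + 5)²) + 9*G(8) = (2 + 18)/(13 + (1 + 5)²) + 9*(8*(1 + 8)) = 20/(13 + 6²) + 9*(8*9) = 20/(13 + 36) + 9*72 = 20/49 + 648 = 31772/49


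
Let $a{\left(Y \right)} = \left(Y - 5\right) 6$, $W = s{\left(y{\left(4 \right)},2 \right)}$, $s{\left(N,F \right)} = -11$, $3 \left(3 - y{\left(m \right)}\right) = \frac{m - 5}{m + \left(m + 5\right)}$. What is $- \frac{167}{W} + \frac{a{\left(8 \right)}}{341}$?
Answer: $\frac{5195}{341} \approx 15.235$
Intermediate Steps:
$y{\left(m \right)} = 3 - \frac{-5 + m}{3 \left(5 + 2 m\right)}$ ($y{\left(m \right)} = 3 - \frac{\left(m - 5\right) \frac{1}{m + \left(m + 5\right)}}{3} = 3 - \frac{\left(-5 + m\right) \frac{1}{m + \left(5 + m\right)}}{3} = 3 - \frac{\left(-5 + m\right) \frac{1}{5 + 2 m}}{3} = 3 - \frac{\frac{1}{5 + 2 m} \left(-5 + m\right)}{3} = 3 - \frac{-5 + m}{3 \left(5 + 2 m\right)}$)
$W = -11$
$a{\left(Y \right)} = -30 + 6 Y$ ($a{\left(Y \right)} = \left(-5 + Y\right) 6 = -30 + 6 Y$)
$- \frac{167}{W} + \frac{a{\left(8 \right)}}{341} = - \frac{167}{-11} + \frac{-30 + 6 \cdot 8}{341} = \left(-167\right) \left(- \frac{1}{11}\right) + \left(-30 + 48\right) \frac{1}{341} = \frac{167}{11} + 18 \cdot \frac{1}{341} = \frac{167}{11} + \frac{18}{341} = \frac{5195}{341}$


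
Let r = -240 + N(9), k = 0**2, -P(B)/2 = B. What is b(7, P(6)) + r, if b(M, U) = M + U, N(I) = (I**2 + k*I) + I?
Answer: -155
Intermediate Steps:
P(B) = -2*B
k = 0
N(I) = I + I**2 (N(I) = (I**2 + 0*I) + I = (I**2 + 0) + I = I**2 + I = I + I**2)
r = -150 (r = -240 + 9*(1 + 9) = -240 + 9*10 = -240 + 90 = -150)
b(7, P(6)) + r = (7 - 2*6) - 150 = (7 - 12) - 150 = -5 - 150 = -155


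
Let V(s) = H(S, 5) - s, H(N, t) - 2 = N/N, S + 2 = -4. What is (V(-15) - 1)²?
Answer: 289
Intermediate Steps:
S = -6 (S = -2 - 4 = -6)
H(N, t) = 3 (H(N, t) = 2 + N/N = 2 + 1 = 3)
V(s) = 3 - s
(V(-15) - 1)² = ((3 - 1*(-15)) - 1)² = ((3 + 15) - 1)² = (18 - 1)² = 17² = 289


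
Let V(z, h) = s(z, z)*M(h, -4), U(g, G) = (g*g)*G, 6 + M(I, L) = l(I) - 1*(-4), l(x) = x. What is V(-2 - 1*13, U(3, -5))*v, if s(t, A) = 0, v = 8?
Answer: 0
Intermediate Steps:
M(I, L) = -2 + I (M(I, L) = -6 + (I - 1*(-4)) = -6 + (I + 4) = -6 + (4 + I) = -2 + I)
U(g, G) = G*g**2 (U(g, G) = g**2*G = G*g**2)
V(z, h) = 0 (V(z, h) = 0*(-2 + h) = 0)
V(-2 - 1*13, U(3, -5))*v = 0*8 = 0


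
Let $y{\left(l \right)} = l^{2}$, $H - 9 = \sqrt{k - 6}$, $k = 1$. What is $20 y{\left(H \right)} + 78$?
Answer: $1598 + 360 i \sqrt{5} \approx 1598.0 + 804.98 i$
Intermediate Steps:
$H = 9 + i \sqrt{5}$ ($H = 9 + \sqrt{1 - 6} = 9 + \sqrt{-5} = 9 + i \sqrt{5} \approx 9.0 + 2.2361 i$)
$20 y{\left(H \right)} + 78 = 20 \left(9 + i \sqrt{5}\right)^{2} + 78 = 78 + 20 \left(9 + i \sqrt{5}\right)^{2}$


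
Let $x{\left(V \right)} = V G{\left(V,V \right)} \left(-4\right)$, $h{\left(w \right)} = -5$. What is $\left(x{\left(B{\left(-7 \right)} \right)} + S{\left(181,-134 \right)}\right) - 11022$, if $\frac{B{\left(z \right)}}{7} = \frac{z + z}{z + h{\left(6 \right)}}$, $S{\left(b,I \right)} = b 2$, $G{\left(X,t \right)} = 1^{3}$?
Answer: $- \frac{32078}{3} \approx -10693.0$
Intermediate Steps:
$G{\left(X,t \right)} = 1$
$S{\left(b,I \right)} = 2 b$
$B{\left(z \right)} = \frac{14 z}{-5 + z}$ ($B{\left(z \right)} = 7 \frac{z + z}{z - 5} = 7 \frac{2 z}{-5 + z} = \frac{14 z}{-5 + z}$)
$x{\left(V \right)} = - 4 V$ ($x{\left(V \right)} = V 1 \left(-4\right) = V \left(-4\right) = - 4 V$)
$\left(x{\left(B{\left(-7 \right)} \right)} + S{\left(181,-134 \right)}\right) - 11022 = \left(- 4 \cdot 14 \left(-7\right) \frac{1}{-5 - 7} + 2 \cdot 181\right) - 11022 = \left(- 4 \cdot 14 \left(-7\right) \frac{1}{-12} + 362\right) - 11022 = \left(- 4 \cdot 14 \left(-7\right) \left(- \frac{1}{12}\right) + 362\right) - 11022 = \left(\left(-4\right) \frac{49}{6} + 362\right) - 11022 = \left(- \frac{98}{3} + 362\right) - 11022 = \frac{988}{3} - 11022 = - \frac{32078}{3}$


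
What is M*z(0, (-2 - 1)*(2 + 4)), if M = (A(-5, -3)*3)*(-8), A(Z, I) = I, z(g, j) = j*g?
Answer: 0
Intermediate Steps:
z(g, j) = g*j
M = 72 (M = -3*3*(-8) = -9*(-8) = 72)
M*z(0, (-2 - 1)*(2 + 4)) = 72*(0*((-2 - 1)*(2 + 4))) = 72*(0*(-3*6)) = 72*(0*(-18)) = 72*0 = 0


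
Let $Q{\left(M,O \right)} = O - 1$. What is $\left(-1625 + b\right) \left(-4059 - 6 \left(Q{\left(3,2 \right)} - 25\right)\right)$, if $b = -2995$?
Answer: $18087300$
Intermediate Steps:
$Q{\left(M,O \right)} = -1 + O$ ($Q{\left(M,O \right)} = O - 1 = -1 + O$)
$\left(-1625 + b\right) \left(-4059 - 6 \left(Q{\left(3,2 \right)} - 25\right)\right) = \left(-1625 - 2995\right) \left(-4059 - 6 \left(\left(-1 + 2\right) - 25\right)\right) = - 4620 \left(-4059 - 6 \left(1 - 25\right)\right) = - 4620 \left(-4059 - -144\right) = - 4620 \left(-4059 + 144\right) = \left(-4620\right) \left(-3915\right) = 18087300$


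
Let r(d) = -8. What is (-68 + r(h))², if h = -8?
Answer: 5776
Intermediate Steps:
(-68 + r(h))² = (-68 - 8)² = (-76)² = 5776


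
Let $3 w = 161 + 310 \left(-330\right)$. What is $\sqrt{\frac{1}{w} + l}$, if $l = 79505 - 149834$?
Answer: $\frac{i \sqrt{733698524257026}}{102139} \approx 265.2 i$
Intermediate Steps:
$l = -70329$ ($l = 79505 - 149834 = -70329$)
$w = - \frac{102139}{3}$ ($w = \frac{161 + 310 \left(-330\right)}{3} = \frac{161 - 102300}{3} = \frac{1}{3} \left(-102139\right) = - \frac{102139}{3} \approx -34046.0$)
$\sqrt{\frac{1}{w} + l} = \sqrt{\frac{1}{- \frac{102139}{3}} - 70329} = \sqrt{- \frac{3}{102139} - 70329} = \sqrt{- \frac{7183333734}{102139}} = \frac{i \sqrt{733698524257026}}{102139}$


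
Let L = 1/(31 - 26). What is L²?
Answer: 1/25 ≈ 0.040000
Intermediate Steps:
L = ⅕ (L = 1/5 = ⅕ ≈ 0.20000)
L² = (⅕)² = 1/25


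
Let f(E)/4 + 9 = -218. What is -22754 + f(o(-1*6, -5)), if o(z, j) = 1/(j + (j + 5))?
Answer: -23662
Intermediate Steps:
o(z, j) = 1/(5 + 2*j) (o(z, j) = 1/(j + (5 + j)) = 1/(5 + 2*j))
f(E) = -908 (f(E) = -36 + 4*(-218) = -36 - 872 = -908)
-22754 + f(o(-1*6, -5)) = -22754 - 908 = -23662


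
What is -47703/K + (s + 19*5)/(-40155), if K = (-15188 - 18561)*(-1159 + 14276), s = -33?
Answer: -25530995281/17776041593115 ≈ -0.0014363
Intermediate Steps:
K = -442685633 (K = -33749*13117 = -442685633)
-47703/K + (s + 19*5)/(-40155) = -47703/(-442685633) + (-33 + 19*5)/(-40155) = -47703*(-1/442685633) + (-33 + 95)*(-1/40155) = 47703/442685633 + 62*(-1/40155) = 47703/442685633 - 62/40155 = -25530995281/17776041593115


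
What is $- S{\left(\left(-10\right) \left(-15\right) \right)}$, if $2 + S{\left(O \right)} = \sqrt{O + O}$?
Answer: $2 - 10 \sqrt{3} \approx -15.321$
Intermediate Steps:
$S{\left(O \right)} = -2 + \sqrt{2} \sqrt{O}$ ($S{\left(O \right)} = -2 + \sqrt{O + O} = -2 + \sqrt{2 O} = -2 + \sqrt{2} \sqrt{O}$)
$- S{\left(\left(-10\right) \left(-15\right) \right)} = - (-2 + \sqrt{2} \sqrt{\left(-10\right) \left(-15\right)}) = - (-2 + \sqrt{2} \sqrt{150}) = - (-2 + \sqrt{2} \cdot 5 \sqrt{6}) = - (-2 + 10 \sqrt{3}) = 2 - 10 \sqrt{3}$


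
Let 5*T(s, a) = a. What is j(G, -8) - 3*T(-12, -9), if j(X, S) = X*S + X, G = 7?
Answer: -218/5 ≈ -43.600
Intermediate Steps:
T(s, a) = a/5
j(X, S) = X + S*X (j(X, S) = S*X + X = X + S*X)
j(G, -8) - 3*T(-12, -9) = 7*(1 - 8) - 3*(-9)/5 = 7*(-7) - 3*(-9/5) = -49 + 27/5 = -218/5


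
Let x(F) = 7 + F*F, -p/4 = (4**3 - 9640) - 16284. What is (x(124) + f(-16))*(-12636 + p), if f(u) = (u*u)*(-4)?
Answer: 1303854636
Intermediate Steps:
p = 103440 (p = -4*((4**3 - 9640) - 16284) = -4*((64 - 9640) - 16284) = -4*(-9576 - 16284) = -4*(-25860) = 103440)
x(F) = 7 + F**2
f(u) = -4*u**2 (f(u) = u**2*(-4) = -4*u**2)
(x(124) + f(-16))*(-12636 + p) = ((7 + 124**2) - 4*(-16)**2)*(-12636 + 103440) = ((7 + 15376) - 4*256)*90804 = (15383 - 1024)*90804 = 14359*90804 = 1303854636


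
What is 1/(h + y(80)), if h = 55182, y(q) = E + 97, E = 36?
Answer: 1/55315 ≈ 1.8078e-5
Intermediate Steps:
y(q) = 133 (y(q) = 36 + 97 = 133)
1/(h + y(80)) = 1/(55182 + 133) = 1/55315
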